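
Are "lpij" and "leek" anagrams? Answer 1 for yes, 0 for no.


Strings: "lpij", "leek"
Sorted first:  ijlp
Sorted second: eekl
Differ at position 0: 'i' vs 'e' => not anagrams

0


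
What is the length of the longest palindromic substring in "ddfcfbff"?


Input: "ddfcfbff"
Checking substrings for palindromes:
  [2:5] "fcf" (len 3) => palindrome
  [4:7] "fbf" (len 3) => palindrome
  [0:2] "dd" (len 2) => palindrome
  [6:8] "ff" (len 2) => palindrome
Longest palindromic substring: "fcf" with length 3

3


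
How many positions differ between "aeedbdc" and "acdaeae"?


Comparing "aeedbdc" and "acdaeae" position by position:
  Position 0: 'a' vs 'a' => same
  Position 1: 'e' vs 'c' => DIFFER
  Position 2: 'e' vs 'd' => DIFFER
  Position 3: 'd' vs 'a' => DIFFER
  Position 4: 'b' vs 'e' => DIFFER
  Position 5: 'd' vs 'a' => DIFFER
  Position 6: 'c' vs 'e' => DIFFER
Positions that differ: 6

6


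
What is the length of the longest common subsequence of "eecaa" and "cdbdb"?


LCS of "eecaa" and "cdbdb"
DP table:
           c    d    b    d    b
      0    0    0    0    0    0
  e   0    0    0    0    0    0
  e   0    0    0    0    0    0
  c   0    1    1    1    1    1
  a   0    1    1    1    1    1
  a   0    1    1    1    1    1
LCS length = dp[5][5] = 1

1


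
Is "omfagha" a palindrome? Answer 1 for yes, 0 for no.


Input: omfagha
Reversed: ahgafmo
  Compare pos 0 ('o') with pos 6 ('a'): MISMATCH
  Compare pos 1 ('m') with pos 5 ('h'): MISMATCH
  Compare pos 2 ('f') with pos 4 ('g'): MISMATCH
Result: not a palindrome

0


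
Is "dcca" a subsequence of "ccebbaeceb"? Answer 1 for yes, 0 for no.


Check if "dcca" is a subsequence of "ccebbaeceb"
Greedy scan:
  Position 0 ('c'): no match needed
  Position 1 ('c'): no match needed
  Position 2 ('e'): no match needed
  Position 3 ('b'): no match needed
  Position 4 ('b'): no match needed
  Position 5 ('a'): no match needed
  Position 6 ('e'): no match needed
  Position 7 ('c'): no match needed
  Position 8 ('e'): no match needed
  Position 9 ('b'): no match needed
Only matched 0/4 characters => not a subsequence

0


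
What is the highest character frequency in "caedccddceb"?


Input: caedccddceb
Character counts:
  'a': 1
  'b': 1
  'c': 4
  'd': 3
  'e': 2
Maximum frequency: 4

4


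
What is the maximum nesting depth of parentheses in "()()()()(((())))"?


Input: "()()()()(((())))"
Tracking depth:
  Position 0 '(': depth becomes 1
  Position 1 ')': depth becomes 0
  Position 2 '(': depth becomes 1
  Position 3 ')': depth becomes 0
  Position 4 '(': depth becomes 1
  Position 5 ')': depth becomes 0
  Position 6 '(': depth becomes 1
  Position 7 ')': depth becomes 0
  Position 8 '(': depth becomes 1
  Position 9 '(': depth becomes 2
  Position 10 '(': depth becomes 3
  Position 11 '(': depth becomes 4
  Position 12 ')': depth becomes 3
  Position 13 ')': depth becomes 2
  Position 14 ')': depth becomes 1
  Position 15 ')': depth becomes 0
Maximum depth reached: 4

4


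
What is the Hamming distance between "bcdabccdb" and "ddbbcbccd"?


Comparing "bcdabccdb" and "ddbbcbccd" position by position:
  Position 0: 'b' vs 'd' => differ
  Position 1: 'c' vs 'd' => differ
  Position 2: 'd' vs 'b' => differ
  Position 3: 'a' vs 'b' => differ
  Position 4: 'b' vs 'c' => differ
  Position 5: 'c' vs 'b' => differ
  Position 6: 'c' vs 'c' => same
  Position 7: 'd' vs 'c' => differ
  Position 8: 'b' vs 'd' => differ
Total differences (Hamming distance): 8

8


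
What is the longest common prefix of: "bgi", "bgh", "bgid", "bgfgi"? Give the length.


Words: bgi, bgh, bgid, bgfgi
  Position 0: all 'b' => match
  Position 1: all 'g' => match
  Position 2: ('i', 'h', 'i', 'f') => mismatch, stop
LCP = "bg" (length 2)

2


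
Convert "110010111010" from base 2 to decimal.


Input: "110010111010" in base 2
Positional expansion:
  Digit '1' (value 1) x 2^11 = 2048
  Digit '1' (value 1) x 2^10 = 1024
  Digit '0' (value 0) x 2^9 = 0
  Digit '0' (value 0) x 2^8 = 0
  Digit '1' (value 1) x 2^7 = 128
  Digit '0' (value 0) x 2^6 = 0
  Digit '1' (value 1) x 2^5 = 32
  Digit '1' (value 1) x 2^4 = 16
  Digit '1' (value 1) x 2^3 = 8
  Digit '0' (value 0) x 2^2 = 0
  Digit '1' (value 1) x 2^1 = 2
  Digit '0' (value 0) x 2^0 = 0
Sum = 3258

3258


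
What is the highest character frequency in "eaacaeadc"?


Input: eaacaeadc
Character counts:
  'a': 4
  'c': 2
  'd': 1
  'e': 2
Maximum frequency: 4

4


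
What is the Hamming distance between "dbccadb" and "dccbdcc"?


Comparing "dbccadb" and "dccbdcc" position by position:
  Position 0: 'd' vs 'd' => same
  Position 1: 'b' vs 'c' => differ
  Position 2: 'c' vs 'c' => same
  Position 3: 'c' vs 'b' => differ
  Position 4: 'a' vs 'd' => differ
  Position 5: 'd' vs 'c' => differ
  Position 6: 'b' vs 'c' => differ
Total differences (Hamming distance): 5

5


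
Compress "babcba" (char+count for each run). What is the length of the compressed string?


Input: babcba
Runs:
  'b' x 1 => "b1"
  'a' x 1 => "a1"
  'b' x 1 => "b1"
  'c' x 1 => "c1"
  'b' x 1 => "b1"
  'a' x 1 => "a1"
Compressed: "b1a1b1c1b1a1"
Compressed length: 12

12


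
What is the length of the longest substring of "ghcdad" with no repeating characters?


Input: "ghcdad"
Sliding window (track last position of each char):
  Position 0 ('g'): window [0,0] length 1 -- new best
  Position 1 ('h'): window [0,1] length 2 -- new best
  Position 2 ('c'): window [0,2] length 3 -- new best
  Position 3 ('d'): window [0,3] length 4 -- new best
  Position 4 ('a'): window [0,4] length 5 -- new best
  Position 5 ('d'): repeat (last at 3), move window start to 4
  Position 5 ('d'): window [4,5] length 2
Longest substring with no repeats: "ghcda" with length 5

5


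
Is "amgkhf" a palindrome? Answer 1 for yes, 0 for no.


Input: amgkhf
Reversed: fhkgma
  Compare pos 0 ('a') with pos 5 ('f'): MISMATCH
  Compare pos 1 ('m') with pos 4 ('h'): MISMATCH
  Compare pos 2 ('g') with pos 3 ('k'): MISMATCH
Result: not a palindrome

0


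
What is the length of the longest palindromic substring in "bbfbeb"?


Input: "bbfbeb"
Checking substrings for palindromes:
  [1:4] "bfb" (len 3) => palindrome
  [3:6] "beb" (len 3) => palindrome
  [0:2] "bb" (len 2) => palindrome
Longest palindromic substring: "bfb" with length 3

3


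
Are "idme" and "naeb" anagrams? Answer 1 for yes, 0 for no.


Strings: "idme", "naeb"
Sorted first:  deim
Sorted second: aben
Differ at position 0: 'd' vs 'a' => not anagrams

0


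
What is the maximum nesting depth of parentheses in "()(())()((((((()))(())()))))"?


Input: "()(())()((((((()))(())()))))"
Tracking depth:
  Position 0 '(': depth becomes 1
  Position 1 ')': depth becomes 0
  Position 2 '(': depth becomes 1
  Position 3 '(': depth becomes 2
  Position 4 ')': depth becomes 1
  Position 5 ')': depth becomes 0
  Position 6 '(': depth becomes 1
  Position 7 ')': depth becomes 0
  Position 8 '(': depth becomes 1
  Position 9 '(': depth becomes 2
  Position 10 '(': depth becomes 3
  Position 11 '(': depth becomes 4
  Position 12 '(': depth becomes 5
  Position 13 '(': depth becomes 6
  Position 14 '(': depth becomes 7
  Position 15 ')': depth becomes 6
  Position 16 ')': depth becomes 5
  Position 17 ')': depth becomes 4
  Position 18 '(': depth becomes 5
  Position 19 '(': depth becomes 6
  Position 20 ')': depth becomes 5
  Position 21 ')': depth becomes 4
  Position 22 '(': depth becomes 5
  Position 23 ')': depth becomes 4
  Position 24 ')': depth becomes 3
  Position 25 ')': depth becomes 2
  Position 26 ')': depth becomes 1
  Position 27 ')': depth becomes 0
Maximum depth reached: 7

7


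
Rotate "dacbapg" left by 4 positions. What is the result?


Input: "dacbapg", rotate left by 4
First 4 characters: "dacb"
Remaining characters: "apg"
Concatenate remaining + first: "apg" + "dacb" = "apgdacb"

apgdacb


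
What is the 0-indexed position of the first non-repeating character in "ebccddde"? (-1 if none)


Input: ebccddde
Character frequencies:
  'b': 1
  'c': 2
  'd': 3
  'e': 2
Scanning left to right for freq == 1:
  Position 0 ('e'): freq=2, skip
  Position 1 ('b'): unique! => answer = 1

1


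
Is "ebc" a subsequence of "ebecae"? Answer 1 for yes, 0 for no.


Check if "ebc" is a subsequence of "ebecae"
Greedy scan:
  Position 0 ('e'): matches sub[0] = 'e'
  Position 1 ('b'): matches sub[1] = 'b'
  Position 2 ('e'): no match needed
  Position 3 ('c'): matches sub[2] = 'c'
  Position 4 ('a'): no match needed
  Position 5 ('e'): no match needed
All 3 characters matched => is a subsequence

1


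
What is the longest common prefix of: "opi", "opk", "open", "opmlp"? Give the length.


Words: opi, opk, open, opmlp
  Position 0: all 'o' => match
  Position 1: all 'p' => match
  Position 2: ('i', 'k', 'e', 'm') => mismatch, stop
LCP = "op" (length 2)

2


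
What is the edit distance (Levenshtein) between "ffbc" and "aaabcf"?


Computing edit distance: "ffbc" -> "aaabcf"
DP table:
           a    a    a    b    c    f
      0    1    2    3    4    5    6
  f   1    1    2    3    4    5    5
  f   2    2    2    3    4    5    5
  b   3    3    3    3    3    4    5
  c   4    4    4    4    4    3    4
Edit distance = dp[4][6] = 4

4


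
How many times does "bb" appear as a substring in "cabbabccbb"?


Searching for "bb" in "cabbabccbb"
Scanning each position:
  Position 0: "ca" => no
  Position 1: "ab" => no
  Position 2: "bb" => MATCH
  Position 3: "ba" => no
  Position 4: "ab" => no
  Position 5: "bc" => no
  Position 6: "cc" => no
  Position 7: "cb" => no
  Position 8: "bb" => MATCH
Total occurrences: 2

2


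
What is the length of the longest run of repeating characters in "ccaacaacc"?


Input: "ccaacaacc"
Scanning for longest run:
  Position 1 ('c'): continues run of 'c', length=2
  Position 2 ('a'): new char, reset run to 1
  Position 3 ('a'): continues run of 'a', length=2
  Position 4 ('c'): new char, reset run to 1
  Position 5 ('a'): new char, reset run to 1
  Position 6 ('a'): continues run of 'a', length=2
  Position 7 ('c'): new char, reset run to 1
  Position 8 ('c'): continues run of 'c', length=2
Longest run: 'c' with length 2

2


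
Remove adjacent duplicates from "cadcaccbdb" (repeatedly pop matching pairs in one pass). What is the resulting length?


Input: cadcaccbdb
Stack-based adjacent duplicate removal:
  Read 'c': push. Stack: c
  Read 'a': push. Stack: ca
  Read 'd': push. Stack: cad
  Read 'c': push. Stack: cadc
  Read 'a': push. Stack: cadca
  Read 'c': push. Stack: cadcac
  Read 'c': matches stack top 'c' => pop. Stack: cadca
  Read 'b': push. Stack: cadcab
  Read 'd': push. Stack: cadcabd
  Read 'b': push. Stack: cadcabdb
Final stack: "cadcabdb" (length 8)

8


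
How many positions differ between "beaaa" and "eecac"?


Comparing "beaaa" and "eecac" position by position:
  Position 0: 'b' vs 'e' => DIFFER
  Position 1: 'e' vs 'e' => same
  Position 2: 'a' vs 'c' => DIFFER
  Position 3: 'a' vs 'a' => same
  Position 4: 'a' vs 'c' => DIFFER
Positions that differ: 3

3


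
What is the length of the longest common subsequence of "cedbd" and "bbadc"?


LCS of "cedbd" and "bbadc"
DP table:
           b    b    a    d    c
      0    0    0    0    0    0
  c   0    0    0    0    0    1
  e   0    0    0    0    0    1
  d   0    0    0    0    1    1
  b   0    1    1    1    1    1
  d   0    1    1    1    2    2
LCS length = dp[5][5] = 2

2


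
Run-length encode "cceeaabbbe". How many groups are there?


Input: cceeaabbbe
Scanning for consecutive runs:
  Group 1: 'c' x 2 (positions 0-1)
  Group 2: 'e' x 2 (positions 2-3)
  Group 3: 'a' x 2 (positions 4-5)
  Group 4: 'b' x 3 (positions 6-8)
  Group 5: 'e' x 1 (positions 9-9)
Total groups: 5

5


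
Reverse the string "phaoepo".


Input: phaoepo
Reading characters right to left:
  Position 6: 'o'
  Position 5: 'p'
  Position 4: 'e'
  Position 3: 'o'
  Position 2: 'a'
  Position 1: 'h'
  Position 0: 'p'
Reversed: opeoahp

opeoahp


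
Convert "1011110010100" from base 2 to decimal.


Input: "1011110010100" in base 2
Positional expansion:
  Digit '1' (value 1) x 2^12 = 4096
  Digit '0' (value 0) x 2^11 = 0
  Digit '1' (value 1) x 2^10 = 1024
  Digit '1' (value 1) x 2^9 = 512
  Digit '1' (value 1) x 2^8 = 256
  Digit '1' (value 1) x 2^7 = 128
  Digit '0' (value 0) x 2^6 = 0
  Digit '0' (value 0) x 2^5 = 0
  Digit '1' (value 1) x 2^4 = 16
  Digit '0' (value 0) x 2^3 = 0
  Digit '1' (value 1) x 2^2 = 4
  Digit '0' (value 0) x 2^1 = 0
  Digit '0' (value 0) x 2^0 = 0
Sum = 6036

6036


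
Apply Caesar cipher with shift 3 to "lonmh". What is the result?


Caesar cipher: shift "lonmh" by 3
  'l' (pos 11) + 3 = pos 14 = 'o'
  'o' (pos 14) + 3 = pos 17 = 'r'
  'n' (pos 13) + 3 = pos 16 = 'q'
  'm' (pos 12) + 3 = pos 15 = 'p'
  'h' (pos 7) + 3 = pos 10 = 'k'
Result: orqpk

orqpk


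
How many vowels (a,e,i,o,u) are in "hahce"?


Input: hahce
Checking each character:
  'h' at position 0: consonant
  'a' at position 1: vowel (running total: 1)
  'h' at position 2: consonant
  'c' at position 3: consonant
  'e' at position 4: vowel (running total: 2)
Total vowels: 2

2


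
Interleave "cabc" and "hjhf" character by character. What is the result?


Interleaving "cabc" and "hjhf":
  Position 0: 'c' from first, 'h' from second => "ch"
  Position 1: 'a' from first, 'j' from second => "aj"
  Position 2: 'b' from first, 'h' from second => "bh"
  Position 3: 'c' from first, 'f' from second => "cf"
Result: chajbhcf

chajbhcf


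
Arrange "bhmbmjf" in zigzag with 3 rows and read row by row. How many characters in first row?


Zigzag "bhmbmjf" into 3 rows:
Placing characters:
  'b' => row 0
  'h' => row 1
  'm' => row 2
  'b' => row 1
  'm' => row 0
  'j' => row 1
  'f' => row 2
Rows:
  Row 0: "bm"
  Row 1: "hbj"
  Row 2: "mf"
First row length: 2

2


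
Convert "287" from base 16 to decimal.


Input: "287" in base 16
Positional expansion:
  Digit '2' (value 2) x 16^2 = 512
  Digit '8' (value 8) x 16^1 = 128
  Digit '7' (value 7) x 16^0 = 7
Sum = 647

647


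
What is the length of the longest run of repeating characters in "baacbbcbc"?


Input: "baacbbcbc"
Scanning for longest run:
  Position 1 ('a'): new char, reset run to 1
  Position 2 ('a'): continues run of 'a', length=2
  Position 3 ('c'): new char, reset run to 1
  Position 4 ('b'): new char, reset run to 1
  Position 5 ('b'): continues run of 'b', length=2
  Position 6 ('c'): new char, reset run to 1
  Position 7 ('b'): new char, reset run to 1
  Position 8 ('c'): new char, reset run to 1
Longest run: 'a' with length 2

2


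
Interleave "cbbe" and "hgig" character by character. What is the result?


Interleaving "cbbe" and "hgig":
  Position 0: 'c' from first, 'h' from second => "ch"
  Position 1: 'b' from first, 'g' from second => "bg"
  Position 2: 'b' from first, 'i' from second => "bi"
  Position 3: 'e' from first, 'g' from second => "eg"
Result: chbgbieg

chbgbieg


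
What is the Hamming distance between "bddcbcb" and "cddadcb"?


Comparing "bddcbcb" and "cddadcb" position by position:
  Position 0: 'b' vs 'c' => differ
  Position 1: 'd' vs 'd' => same
  Position 2: 'd' vs 'd' => same
  Position 3: 'c' vs 'a' => differ
  Position 4: 'b' vs 'd' => differ
  Position 5: 'c' vs 'c' => same
  Position 6: 'b' vs 'b' => same
Total differences (Hamming distance): 3

3


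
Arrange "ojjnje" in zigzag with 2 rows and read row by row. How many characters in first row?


Zigzag "ojjnje" into 2 rows:
Placing characters:
  'o' => row 0
  'j' => row 1
  'j' => row 0
  'n' => row 1
  'j' => row 0
  'e' => row 1
Rows:
  Row 0: "ojj"
  Row 1: "jne"
First row length: 3

3


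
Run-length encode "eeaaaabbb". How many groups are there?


Input: eeaaaabbb
Scanning for consecutive runs:
  Group 1: 'e' x 2 (positions 0-1)
  Group 2: 'a' x 4 (positions 2-5)
  Group 3: 'b' x 3 (positions 6-8)
Total groups: 3

3


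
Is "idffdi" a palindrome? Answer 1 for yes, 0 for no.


Input: idffdi
Reversed: idffdi
  Compare pos 0 ('i') with pos 5 ('i'): match
  Compare pos 1 ('d') with pos 4 ('d'): match
  Compare pos 2 ('f') with pos 3 ('f'): match
Result: palindrome

1


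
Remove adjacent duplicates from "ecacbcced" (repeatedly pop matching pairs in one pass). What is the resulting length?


Input: ecacbcced
Stack-based adjacent duplicate removal:
  Read 'e': push. Stack: e
  Read 'c': push. Stack: ec
  Read 'a': push. Stack: eca
  Read 'c': push. Stack: ecac
  Read 'b': push. Stack: ecacb
  Read 'c': push. Stack: ecacbc
  Read 'c': matches stack top 'c' => pop. Stack: ecacb
  Read 'e': push. Stack: ecacbe
  Read 'd': push. Stack: ecacbed
Final stack: "ecacbed" (length 7)

7


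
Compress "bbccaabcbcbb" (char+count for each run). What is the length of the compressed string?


Input: bbccaabcbcbb
Runs:
  'b' x 2 => "b2"
  'c' x 2 => "c2"
  'a' x 2 => "a2"
  'b' x 1 => "b1"
  'c' x 1 => "c1"
  'b' x 1 => "b1"
  'c' x 1 => "c1"
  'b' x 2 => "b2"
Compressed: "b2c2a2b1c1b1c1b2"
Compressed length: 16

16


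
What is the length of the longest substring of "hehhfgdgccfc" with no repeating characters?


Input: "hehhfgdgccfc"
Sliding window (track last position of each char):
  Position 0 ('h'): window [0,0] length 1 -- new best
  Position 1 ('e'): window [0,1] length 2 -- new best
  Position 2 ('h'): repeat (last at 0), move window start to 1
  Position 2 ('h'): window [1,2] length 2
  Position 3 ('h'): repeat (last at 2), move window start to 3
  Position 3 ('h'): window [3,3] length 1
  Position 4 ('f'): window [3,4] length 2
  Position 5 ('g'): window [3,5] length 3 -- new best
  Position 6 ('d'): window [3,6] length 4 -- new best
  Position 7 ('g'): repeat (last at 5), move window start to 6
  Position 7 ('g'): window [6,7] length 2
  Position 8 ('c'): window [6,8] length 3
  Position 9 ('c'): repeat (last at 8), move window start to 9
  Position 9 ('c'): window [9,9] length 1
  Position 10 ('f'): window [9,10] length 2
  Position 11 ('c'): repeat (last at 9), move window start to 10
  Position 11 ('c'): window [10,11] length 2
Longest substring with no repeats: "hfgd" with length 4

4


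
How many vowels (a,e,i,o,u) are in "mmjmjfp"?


Input: mmjmjfp
Checking each character:
  'm' at position 0: consonant
  'm' at position 1: consonant
  'j' at position 2: consonant
  'm' at position 3: consonant
  'j' at position 4: consonant
  'f' at position 5: consonant
  'p' at position 6: consonant
Total vowels: 0

0


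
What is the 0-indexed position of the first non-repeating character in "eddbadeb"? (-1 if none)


Input: eddbadeb
Character frequencies:
  'a': 1
  'b': 2
  'd': 3
  'e': 2
Scanning left to right for freq == 1:
  Position 0 ('e'): freq=2, skip
  Position 1 ('d'): freq=3, skip
  Position 2 ('d'): freq=3, skip
  Position 3 ('b'): freq=2, skip
  Position 4 ('a'): unique! => answer = 4

4


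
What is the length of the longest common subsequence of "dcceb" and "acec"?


LCS of "dcceb" and "acec"
DP table:
           a    c    e    c
      0    0    0    0    0
  d   0    0    0    0    0
  c   0    0    1    1    1
  c   0    0    1    1    2
  e   0    0    1    2    2
  b   0    0    1    2    2
LCS length = dp[5][4] = 2

2


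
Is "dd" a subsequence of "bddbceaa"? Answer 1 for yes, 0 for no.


Check if "dd" is a subsequence of "bddbceaa"
Greedy scan:
  Position 0 ('b'): no match needed
  Position 1 ('d'): matches sub[0] = 'd'
  Position 2 ('d'): matches sub[1] = 'd'
  Position 3 ('b'): no match needed
  Position 4 ('c'): no match needed
  Position 5 ('e'): no match needed
  Position 6 ('a'): no match needed
  Position 7 ('a'): no match needed
All 2 characters matched => is a subsequence

1


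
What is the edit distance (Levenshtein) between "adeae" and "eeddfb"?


Computing edit distance: "adeae" -> "eeddfb"
DP table:
           e    e    d    d    f    b
      0    1    2    3    4    5    6
  a   1    1    2    3    4    5    6
  d   2    2    2    2    3    4    5
  e   3    2    2    3    3    4    5
  a   4    3    3    3    4    4    5
  e   5    4    3    4    4    5    5
Edit distance = dp[5][6] = 5

5


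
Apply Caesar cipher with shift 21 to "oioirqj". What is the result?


Caesar cipher: shift "oioirqj" by 21
  'o' (pos 14) + 21 = pos 9 = 'j'
  'i' (pos 8) + 21 = pos 3 = 'd'
  'o' (pos 14) + 21 = pos 9 = 'j'
  'i' (pos 8) + 21 = pos 3 = 'd'
  'r' (pos 17) + 21 = pos 12 = 'm'
  'q' (pos 16) + 21 = pos 11 = 'l'
  'j' (pos 9) + 21 = pos 4 = 'e'
Result: jdjdmle

jdjdmle


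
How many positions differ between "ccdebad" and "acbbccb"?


Comparing "ccdebad" and "acbbccb" position by position:
  Position 0: 'c' vs 'a' => DIFFER
  Position 1: 'c' vs 'c' => same
  Position 2: 'd' vs 'b' => DIFFER
  Position 3: 'e' vs 'b' => DIFFER
  Position 4: 'b' vs 'c' => DIFFER
  Position 5: 'a' vs 'c' => DIFFER
  Position 6: 'd' vs 'b' => DIFFER
Positions that differ: 6

6


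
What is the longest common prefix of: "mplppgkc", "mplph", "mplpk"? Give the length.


Words: mplppgkc, mplph, mplpk
  Position 0: all 'm' => match
  Position 1: all 'p' => match
  Position 2: all 'l' => match
  Position 3: all 'p' => match
  Position 4: ('p', 'h', 'k') => mismatch, stop
LCP = "mplp" (length 4)

4


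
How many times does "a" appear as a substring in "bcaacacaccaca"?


Searching for "a" in "bcaacacaccaca"
Scanning each position:
  Position 0: "b" => no
  Position 1: "c" => no
  Position 2: "a" => MATCH
  Position 3: "a" => MATCH
  Position 4: "c" => no
  Position 5: "a" => MATCH
  Position 6: "c" => no
  Position 7: "a" => MATCH
  Position 8: "c" => no
  Position 9: "c" => no
  Position 10: "a" => MATCH
  Position 11: "c" => no
  Position 12: "a" => MATCH
Total occurrences: 6

6


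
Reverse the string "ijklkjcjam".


Input: ijklkjcjam
Reading characters right to left:
  Position 9: 'm'
  Position 8: 'a'
  Position 7: 'j'
  Position 6: 'c'
  Position 5: 'j'
  Position 4: 'k'
  Position 3: 'l'
  Position 2: 'k'
  Position 1: 'j'
  Position 0: 'i'
Reversed: majcjklkji

majcjklkji


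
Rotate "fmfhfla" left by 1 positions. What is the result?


Input: "fmfhfla", rotate left by 1
First 1 characters: "f"
Remaining characters: "mfhfla"
Concatenate remaining + first: "mfhfla" + "f" = "mfhflaf"

mfhflaf


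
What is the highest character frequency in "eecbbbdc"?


Input: eecbbbdc
Character counts:
  'b': 3
  'c': 2
  'd': 1
  'e': 2
Maximum frequency: 3

3


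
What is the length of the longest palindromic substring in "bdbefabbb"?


Input: "bdbefabbb"
Checking substrings for palindromes:
  [0:3] "bdb" (len 3) => palindrome
  [6:9] "bbb" (len 3) => palindrome
  [6:8] "bb" (len 2) => palindrome
  [7:9] "bb" (len 2) => palindrome
Longest palindromic substring: "bdb" with length 3

3


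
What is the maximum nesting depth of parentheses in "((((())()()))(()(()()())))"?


Input: "((((())()()))(()(()()())))"
Tracking depth:
  Position 0 '(': depth becomes 1
  Position 1 '(': depth becomes 2
  Position 2 '(': depth becomes 3
  Position 3 '(': depth becomes 4
  Position 4 '(': depth becomes 5
  Position 5 ')': depth becomes 4
  Position 6 ')': depth becomes 3
  Position 7 '(': depth becomes 4
  Position 8 ')': depth becomes 3
  Position 9 '(': depth becomes 4
  Position 10 ')': depth becomes 3
  Position 11 ')': depth becomes 2
  Position 12 ')': depth becomes 1
  Position 13 '(': depth becomes 2
  Position 14 '(': depth becomes 3
  Position 15 ')': depth becomes 2
  Position 16 '(': depth becomes 3
  Position 17 '(': depth becomes 4
  Position 18 ')': depth becomes 3
  Position 19 '(': depth becomes 4
  Position 20 ')': depth becomes 3
  Position 21 '(': depth becomes 4
  Position 22 ')': depth becomes 3
  Position 23 ')': depth becomes 2
  Position 24 ')': depth becomes 1
  Position 25 ')': depth becomes 0
Maximum depth reached: 5

5


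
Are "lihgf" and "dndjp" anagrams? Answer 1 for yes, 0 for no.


Strings: "lihgf", "dndjp"
Sorted first:  fghil
Sorted second: ddjnp
Differ at position 0: 'f' vs 'd' => not anagrams

0


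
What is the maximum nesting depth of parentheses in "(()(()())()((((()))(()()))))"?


Input: "(()(()())()((((()))(()()))))"
Tracking depth:
  Position 0 '(': depth becomes 1
  Position 1 '(': depth becomes 2
  Position 2 ')': depth becomes 1
  Position 3 '(': depth becomes 2
  Position 4 '(': depth becomes 3
  Position 5 ')': depth becomes 2
  Position 6 '(': depth becomes 3
  Position 7 ')': depth becomes 2
  Position 8 ')': depth becomes 1
  Position 9 '(': depth becomes 2
  Position 10 ')': depth becomes 1
  Position 11 '(': depth becomes 2
  Position 12 '(': depth becomes 3
  Position 13 '(': depth becomes 4
  Position 14 '(': depth becomes 5
  Position 15 '(': depth becomes 6
  Position 16 ')': depth becomes 5
  Position 17 ')': depth becomes 4
  Position 18 ')': depth becomes 3
  Position 19 '(': depth becomes 4
  Position 20 '(': depth becomes 5
  Position 21 ')': depth becomes 4
  Position 22 '(': depth becomes 5
  Position 23 ')': depth becomes 4
  Position 24 ')': depth becomes 3
  Position 25 ')': depth becomes 2
  Position 26 ')': depth becomes 1
  Position 27 ')': depth becomes 0
Maximum depth reached: 6

6


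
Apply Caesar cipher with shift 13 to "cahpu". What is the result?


Caesar cipher: shift "cahpu" by 13
  'c' (pos 2) + 13 = pos 15 = 'p'
  'a' (pos 0) + 13 = pos 13 = 'n'
  'h' (pos 7) + 13 = pos 20 = 'u'
  'p' (pos 15) + 13 = pos 2 = 'c'
  'u' (pos 20) + 13 = pos 7 = 'h'
Result: pnuch

pnuch


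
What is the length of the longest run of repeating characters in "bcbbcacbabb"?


Input: "bcbbcacbabb"
Scanning for longest run:
  Position 1 ('c'): new char, reset run to 1
  Position 2 ('b'): new char, reset run to 1
  Position 3 ('b'): continues run of 'b', length=2
  Position 4 ('c'): new char, reset run to 1
  Position 5 ('a'): new char, reset run to 1
  Position 6 ('c'): new char, reset run to 1
  Position 7 ('b'): new char, reset run to 1
  Position 8 ('a'): new char, reset run to 1
  Position 9 ('b'): new char, reset run to 1
  Position 10 ('b'): continues run of 'b', length=2
Longest run: 'b' with length 2

2


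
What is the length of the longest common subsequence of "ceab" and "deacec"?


LCS of "ceab" and "deacec"
DP table:
           d    e    a    c    e    c
      0    0    0    0    0    0    0
  c   0    0    0    0    1    1    1
  e   0    0    1    1    1    2    2
  a   0    0    1    2    2    2    2
  b   0    0    1    2    2    2    2
LCS length = dp[4][6] = 2

2


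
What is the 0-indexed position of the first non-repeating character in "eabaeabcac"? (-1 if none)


Input: eabaeabcac
Character frequencies:
  'a': 4
  'b': 2
  'c': 2
  'e': 2
Scanning left to right for freq == 1:
  Position 0 ('e'): freq=2, skip
  Position 1 ('a'): freq=4, skip
  Position 2 ('b'): freq=2, skip
  Position 3 ('a'): freq=4, skip
  Position 4 ('e'): freq=2, skip
  Position 5 ('a'): freq=4, skip
  Position 6 ('b'): freq=2, skip
  Position 7 ('c'): freq=2, skip
  Position 8 ('a'): freq=4, skip
  Position 9 ('c'): freq=2, skip
  No unique character found => answer = -1

-1


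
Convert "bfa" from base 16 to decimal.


Input: "bfa" in base 16
Positional expansion:
  Digit 'b' (value 11) x 16^2 = 2816
  Digit 'f' (value 15) x 16^1 = 240
  Digit 'a' (value 10) x 16^0 = 10
Sum = 3066

3066


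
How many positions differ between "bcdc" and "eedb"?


Comparing "bcdc" and "eedb" position by position:
  Position 0: 'b' vs 'e' => DIFFER
  Position 1: 'c' vs 'e' => DIFFER
  Position 2: 'd' vs 'd' => same
  Position 3: 'c' vs 'b' => DIFFER
Positions that differ: 3

3


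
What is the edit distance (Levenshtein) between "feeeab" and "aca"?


Computing edit distance: "feeeab" -> "aca"
DP table:
           a    c    a
      0    1    2    3
  f   1    1    2    3
  e   2    2    2    3
  e   3    3    3    3
  e   4    4    4    4
  a   5    4    5    4
  b   6    5    5    5
Edit distance = dp[6][3] = 5

5


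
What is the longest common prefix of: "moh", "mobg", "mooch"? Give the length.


Words: moh, mobg, mooch
  Position 0: all 'm' => match
  Position 1: all 'o' => match
  Position 2: ('h', 'b', 'o') => mismatch, stop
LCP = "mo" (length 2)

2


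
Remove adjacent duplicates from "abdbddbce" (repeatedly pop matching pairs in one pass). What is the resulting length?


Input: abdbddbce
Stack-based adjacent duplicate removal:
  Read 'a': push. Stack: a
  Read 'b': push. Stack: ab
  Read 'd': push. Stack: abd
  Read 'b': push. Stack: abdb
  Read 'd': push. Stack: abdbd
  Read 'd': matches stack top 'd' => pop. Stack: abdb
  Read 'b': matches stack top 'b' => pop. Stack: abd
  Read 'c': push. Stack: abdc
  Read 'e': push. Stack: abdce
Final stack: "abdce" (length 5)

5


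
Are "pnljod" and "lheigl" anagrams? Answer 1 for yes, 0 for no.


Strings: "pnljod", "lheigl"
Sorted first:  djlnop
Sorted second: eghill
Differ at position 0: 'd' vs 'e' => not anagrams

0


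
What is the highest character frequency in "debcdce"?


Input: debcdce
Character counts:
  'b': 1
  'c': 2
  'd': 2
  'e': 2
Maximum frequency: 2

2


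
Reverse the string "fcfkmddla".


Input: fcfkmddla
Reading characters right to left:
  Position 8: 'a'
  Position 7: 'l'
  Position 6: 'd'
  Position 5: 'd'
  Position 4: 'm'
  Position 3: 'k'
  Position 2: 'f'
  Position 1: 'c'
  Position 0: 'f'
Reversed: alddmkfcf

alddmkfcf


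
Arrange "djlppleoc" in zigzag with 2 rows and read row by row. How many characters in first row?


Zigzag "djlppleoc" into 2 rows:
Placing characters:
  'd' => row 0
  'j' => row 1
  'l' => row 0
  'p' => row 1
  'p' => row 0
  'l' => row 1
  'e' => row 0
  'o' => row 1
  'c' => row 0
Rows:
  Row 0: "dlpec"
  Row 1: "jplo"
First row length: 5

5


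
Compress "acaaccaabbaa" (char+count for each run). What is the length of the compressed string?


Input: acaaccaabbaa
Runs:
  'a' x 1 => "a1"
  'c' x 1 => "c1"
  'a' x 2 => "a2"
  'c' x 2 => "c2"
  'a' x 2 => "a2"
  'b' x 2 => "b2"
  'a' x 2 => "a2"
Compressed: "a1c1a2c2a2b2a2"
Compressed length: 14

14


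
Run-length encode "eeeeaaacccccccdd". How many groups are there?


Input: eeeeaaacccccccdd
Scanning for consecutive runs:
  Group 1: 'e' x 4 (positions 0-3)
  Group 2: 'a' x 3 (positions 4-6)
  Group 3: 'c' x 7 (positions 7-13)
  Group 4: 'd' x 2 (positions 14-15)
Total groups: 4

4


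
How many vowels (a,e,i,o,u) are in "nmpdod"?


Input: nmpdod
Checking each character:
  'n' at position 0: consonant
  'm' at position 1: consonant
  'p' at position 2: consonant
  'd' at position 3: consonant
  'o' at position 4: vowel (running total: 1)
  'd' at position 5: consonant
Total vowels: 1

1


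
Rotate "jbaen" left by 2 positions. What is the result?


Input: "jbaen", rotate left by 2
First 2 characters: "jb"
Remaining characters: "aen"
Concatenate remaining + first: "aen" + "jb" = "aenjb"

aenjb


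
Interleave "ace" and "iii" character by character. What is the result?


Interleaving "ace" and "iii":
  Position 0: 'a' from first, 'i' from second => "ai"
  Position 1: 'c' from first, 'i' from second => "ci"
  Position 2: 'e' from first, 'i' from second => "ei"
Result: aiciei

aiciei


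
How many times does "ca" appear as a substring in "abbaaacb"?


Searching for "ca" in "abbaaacb"
Scanning each position:
  Position 0: "ab" => no
  Position 1: "bb" => no
  Position 2: "ba" => no
  Position 3: "aa" => no
  Position 4: "aa" => no
  Position 5: "ac" => no
  Position 6: "cb" => no
Total occurrences: 0

0


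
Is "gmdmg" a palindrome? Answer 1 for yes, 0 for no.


Input: gmdmg
Reversed: gmdmg
  Compare pos 0 ('g') with pos 4 ('g'): match
  Compare pos 1 ('m') with pos 3 ('m'): match
Result: palindrome

1


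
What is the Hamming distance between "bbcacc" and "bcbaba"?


Comparing "bbcacc" and "bcbaba" position by position:
  Position 0: 'b' vs 'b' => same
  Position 1: 'b' vs 'c' => differ
  Position 2: 'c' vs 'b' => differ
  Position 3: 'a' vs 'a' => same
  Position 4: 'c' vs 'b' => differ
  Position 5: 'c' vs 'a' => differ
Total differences (Hamming distance): 4

4


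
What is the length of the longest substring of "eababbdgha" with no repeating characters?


Input: "eababbdgha"
Sliding window (track last position of each char):
  Position 0 ('e'): window [0,0] length 1 -- new best
  Position 1 ('a'): window [0,1] length 2 -- new best
  Position 2 ('b'): window [0,2] length 3 -- new best
  Position 3 ('a'): repeat (last at 1), move window start to 2
  Position 3 ('a'): window [2,3] length 2
  Position 4 ('b'): repeat (last at 2), move window start to 3
  Position 4 ('b'): window [3,4] length 2
  Position 5 ('b'): repeat (last at 4), move window start to 5
  Position 5 ('b'): window [5,5] length 1
  Position 6 ('d'): window [5,6] length 2
  Position 7 ('g'): window [5,7] length 3
  Position 8 ('h'): window [5,8] length 4 -- new best
  Position 9 ('a'): window [5,9] length 5 -- new best
Longest substring with no repeats: "bdgha" with length 5

5


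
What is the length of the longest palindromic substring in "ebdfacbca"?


Input: "ebdfacbca"
Checking substrings for palindromes:
  [4:9] "acbca" (len 5) => palindrome
  [5:8] "cbc" (len 3) => palindrome
Longest palindromic substring: "acbca" with length 5

5


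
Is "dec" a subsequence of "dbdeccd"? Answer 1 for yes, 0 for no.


Check if "dec" is a subsequence of "dbdeccd"
Greedy scan:
  Position 0 ('d'): matches sub[0] = 'd'
  Position 1 ('b'): no match needed
  Position 2 ('d'): no match needed
  Position 3 ('e'): matches sub[1] = 'e'
  Position 4 ('c'): matches sub[2] = 'c'
  Position 5 ('c'): no match needed
  Position 6 ('d'): no match needed
All 3 characters matched => is a subsequence

1


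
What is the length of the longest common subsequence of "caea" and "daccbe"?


LCS of "caea" and "daccbe"
DP table:
           d    a    c    c    b    e
      0    0    0    0    0    0    0
  c   0    0    0    1    1    1    1
  a   0    0    1    1    1    1    1
  e   0    0    1    1    1    1    2
  a   0    0    1    1    1    1    2
LCS length = dp[4][6] = 2

2


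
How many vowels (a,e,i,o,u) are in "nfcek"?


Input: nfcek
Checking each character:
  'n' at position 0: consonant
  'f' at position 1: consonant
  'c' at position 2: consonant
  'e' at position 3: vowel (running total: 1)
  'k' at position 4: consonant
Total vowels: 1

1


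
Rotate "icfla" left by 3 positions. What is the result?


Input: "icfla", rotate left by 3
First 3 characters: "icf"
Remaining characters: "la"
Concatenate remaining + first: "la" + "icf" = "laicf"

laicf


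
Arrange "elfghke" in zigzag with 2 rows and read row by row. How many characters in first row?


Zigzag "elfghke" into 2 rows:
Placing characters:
  'e' => row 0
  'l' => row 1
  'f' => row 0
  'g' => row 1
  'h' => row 0
  'k' => row 1
  'e' => row 0
Rows:
  Row 0: "efhe"
  Row 1: "lgk"
First row length: 4

4


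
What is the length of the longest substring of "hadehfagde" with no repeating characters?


Input: "hadehfagde"
Sliding window (track last position of each char):
  Position 0 ('h'): window [0,0] length 1 -- new best
  Position 1 ('a'): window [0,1] length 2 -- new best
  Position 2 ('d'): window [0,2] length 3 -- new best
  Position 3 ('e'): window [0,3] length 4 -- new best
  Position 4 ('h'): repeat (last at 0), move window start to 1
  Position 4 ('h'): window [1,4] length 4
  Position 5 ('f'): window [1,5] length 5 -- new best
  Position 6 ('a'): repeat (last at 1), move window start to 2
  Position 6 ('a'): window [2,6] length 5
  Position 7 ('g'): window [2,7] length 6 -- new best
  Position 8 ('d'): repeat (last at 2), move window start to 3
  Position 8 ('d'): window [3,8] length 6
  Position 9 ('e'): repeat (last at 3), move window start to 4
  Position 9 ('e'): window [4,9] length 6
Longest substring with no repeats: "dehfag" with length 6

6


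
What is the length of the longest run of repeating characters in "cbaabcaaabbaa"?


Input: "cbaabcaaabbaa"
Scanning for longest run:
  Position 1 ('b'): new char, reset run to 1
  Position 2 ('a'): new char, reset run to 1
  Position 3 ('a'): continues run of 'a', length=2
  Position 4 ('b'): new char, reset run to 1
  Position 5 ('c'): new char, reset run to 1
  Position 6 ('a'): new char, reset run to 1
  Position 7 ('a'): continues run of 'a', length=2
  Position 8 ('a'): continues run of 'a', length=3
  Position 9 ('b'): new char, reset run to 1
  Position 10 ('b'): continues run of 'b', length=2
  Position 11 ('a'): new char, reset run to 1
  Position 12 ('a'): continues run of 'a', length=2
Longest run: 'a' with length 3

3


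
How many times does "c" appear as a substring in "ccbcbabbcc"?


Searching for "c" in "ccbcbabbcc"
Scanning each position:
  Position 0: "c" => MATCH
  Position 1: "c" => MATCH
  Position 2: "b" => no
  Position 3: "c" => MATCH
  Position 4: "b" => no
  Position 5: "a" => no
  Position 6: "b" => no
  Position 7: "b" => no
  Position 8: "c" => MATCH
  Position 9: "c" => MATCH
Total occurrences: 5

5


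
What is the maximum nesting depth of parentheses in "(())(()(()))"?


Input: "(())(()(()))"
Tracking depth:
  Position 0 '(': depth becomes 1
  Position 1 '(': depth becomes 2
  Position 2 ')': depth becomes 1
  Position 3 ')': depth becomes 0
  Position 4 '(': depth becomes 1
  Position 5 '(': depth becomes 2
  Position 6 ')': depth becomes 1
  Position 7 '(': depth becomes 2
  Position 8 '(': depth becomes 3
  Position 9 ')': depth becomes 2
  Position 10 ')': depth becomes 1
  Position 11 ')': depth becomes 0
Maximum depth reached: 3

3


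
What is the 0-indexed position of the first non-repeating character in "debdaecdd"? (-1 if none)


Input: debdaecdd
Character frequencies:
  'a': 1
  'b': 1
  'c': 1
  'd': 4
  'e': 2
Scanning left to right for freq == 1:
  Position 0 ('d'): freq=4, skip
  Position 1 ('e'): freq=2, skip
  Position 2 ('b'): unique! => answer = 2

2


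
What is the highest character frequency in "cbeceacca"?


Input: cbeceacca
Character counts:
  'a': 2
  'b': 1
  'c': 4
  'e': 2
Maximum frequency: 4

4


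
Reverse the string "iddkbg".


Input: iddkbg
Reading characters right to left:
  Position 5: 'g'
  Position 4: 'b'
  Position 3: 'k'
  Position 2: 'd'
  Position 1: 'd'
  Position 0: 'i'
Reversed: gbkddi

gbkddi


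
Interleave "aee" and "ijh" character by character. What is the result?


Interleaving "aee" and "ijh":
  Position 0: 'a' from first, 'i' from second => "ai"
  Position 1: 'e' from first, 'j' from second => "ej"
  Position 2: 'e' from first, 'h' from second => "eh"
Result: aiejeh

aiejeh


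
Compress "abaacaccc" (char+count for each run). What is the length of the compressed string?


Input: abaacaccc
Runs:
  'a' x 1 => "a1"
  'b' x 1 => "b1"
  'a' x 2 => "a2"
  'c' x 1 => "c1"
  'a' x 1 => "a1"
  'c' x 3 => "c3"
Compressed: "a1b1a2c1a1c3"
Compressed length: 12

12


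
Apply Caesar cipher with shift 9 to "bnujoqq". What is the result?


Caesar cipher: shift "bnujoqq" by 9
  'b' (pos 1) + 9 = pos 10 = 'k'
  'n' (pos 13) + 9 = pos 22 = 'w'
  'u' (pos 20) + 9 = pos 3 = 'd'
  'j' (pos 9) + 9 = pos 18 = 's'
  'o' (pos 14) + 9 = pos 23 = 'x'
  'q' (pos 16) + 9 = pos 25 = 'z'
  'q' (pos 16) + 9 = pos 25 = 'z'
Result: kwdsxzz

kwdsxzz


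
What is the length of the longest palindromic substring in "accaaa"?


Input: "accaaa"
Checking substrings for palindromes:
  [0:4] "acca" (len 4) => palindrome
  [3:6] "aaa" (len 3) => palindrome
  [1:3] "cc" (len 2) => palindrome
  [3:5] "aa" (len 2) => palindrome
  [4:6] "aa" (len 2) => palindrome
Longest palindromic substring: "acca" with length 4

4


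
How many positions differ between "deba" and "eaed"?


Comparing "deba" and "eaed" position by position:
  Position 0: 'd' vs 'e' => DIFFER
  Position 1: 'e' vs 'a' => DIFFER
  Position 2: 'b' vs 'e' => DIFFER
  Position 3: 'a' vs 'd' => DIFFER
Positions that differ: 4

4


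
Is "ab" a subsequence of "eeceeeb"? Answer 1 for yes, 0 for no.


Check if "ab" is a subsequence of "eeceeeb"
Greedy scan:
  Position 0 ('e'): no match needed
  Position 1 ('e'): no match needed
  Position 2 ('c'): no match needed
  Position 3 ('e'): no match needed
  Position 4 ('e'): no match needed
  Position 5 ('e'): no match needed
  Position 6 ('b'): no match needed
Only matched 0/2 characters => not a subsequence

0
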